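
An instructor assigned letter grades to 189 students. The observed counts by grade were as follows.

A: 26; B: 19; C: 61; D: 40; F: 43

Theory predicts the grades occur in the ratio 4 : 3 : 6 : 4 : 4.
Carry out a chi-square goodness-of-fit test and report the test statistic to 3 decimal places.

7.861

Ratio total = 21. Expected counts: 189×4/21 = 36, 189×3/21 = 27, 189×6/21 = 54, 189×4/21 = 36, 189×4/21 = 36.
χ² = (26−36)²/36 + (19−27)²/27 + (61−54)²/54 + (40−36)²/36 + (43−36)²/36
   = 2.7778 + 2.3704 + 0.9074 + 0.4444 + 1.3611
Sum = 7.861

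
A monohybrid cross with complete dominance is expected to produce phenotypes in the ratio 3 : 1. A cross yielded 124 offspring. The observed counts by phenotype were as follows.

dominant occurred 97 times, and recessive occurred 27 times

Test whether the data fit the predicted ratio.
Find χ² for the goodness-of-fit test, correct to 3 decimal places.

Ratio total = 4. Expected counts: 124×3/4 = 93, 124×1/4 = 31.
cat            O        E   (O−E)²/E
dominant      97       93     0.1720
recessive     27       31     0.5161
Sum = 0.688

0.688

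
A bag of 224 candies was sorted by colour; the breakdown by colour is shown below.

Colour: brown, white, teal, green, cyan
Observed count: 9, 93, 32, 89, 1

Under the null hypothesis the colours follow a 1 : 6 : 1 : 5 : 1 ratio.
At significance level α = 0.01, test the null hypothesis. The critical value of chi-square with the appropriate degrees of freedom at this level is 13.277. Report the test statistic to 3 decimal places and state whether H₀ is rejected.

Ratio total = 14. Expected counts: 224×1/14 = 16, 224×6/14 = 96, 224×1/14 = 16, 224×5/14 = 80, 224×1/14 = 16.
brown: (9 − 16)²/16 = 49/16 = 3.0625
white: (93 − 96)²/96 = 9/96 = 0.0938
teal: (32 − 16)²/16 = 256/16 = 16.0000
green: (89 − 80)²/80 = 81/80 = 1.0125
cyan: (1 − 16)²/16 = 225/16 = 14.0625
Sum = 34.231
df = 4. Since 34.231 > 13.277, we reject H₀.

34.231; reject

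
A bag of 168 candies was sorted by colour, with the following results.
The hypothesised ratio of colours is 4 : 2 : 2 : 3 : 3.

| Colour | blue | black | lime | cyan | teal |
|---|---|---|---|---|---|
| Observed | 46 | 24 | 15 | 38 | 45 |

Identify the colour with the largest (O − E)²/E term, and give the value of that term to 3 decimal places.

Ratio total = 14. Expected counts: 168×4/14 = 48, 168×2/14 = 24, 168×2/14 = 24, 168×3/14 = 36, 168×3/14 = 36.
cat         O        E   (O−E)²/E
blue       46       48     0.0833
black      24       24     0.0000
lime       15       24     3.3750
cyan       38       36     0.1111
teal       45       36     2.2500
The largest term is for lime: 3.375.

lime, 3.375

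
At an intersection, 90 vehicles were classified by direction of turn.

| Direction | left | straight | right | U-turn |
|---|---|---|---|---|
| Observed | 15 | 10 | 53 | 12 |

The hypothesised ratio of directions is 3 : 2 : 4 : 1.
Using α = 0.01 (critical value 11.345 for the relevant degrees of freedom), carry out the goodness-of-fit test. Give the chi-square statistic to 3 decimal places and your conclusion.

17.917; reject

Ratio total = 10. Expected counts: 90×3/10 = 27, 90×2/10 = 18, 90×4/10 = 36, 90×1/10 = 9.
cat           O        E   (O−E)²/E
left         15       27     5.3333
straight     10       18     3.5556
right        53       36     8.0278
U-turn       12        9     1.0000
Sum = 17.917
df = 3. Since 17.917 > 11.345, we reject H₀.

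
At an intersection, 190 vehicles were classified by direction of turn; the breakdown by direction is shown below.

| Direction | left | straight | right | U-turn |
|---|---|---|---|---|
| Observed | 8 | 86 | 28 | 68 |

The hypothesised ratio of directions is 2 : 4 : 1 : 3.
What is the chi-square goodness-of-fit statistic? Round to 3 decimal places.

31.386

Ratio total = 10. Expected counts: 190×2/10 = 38, 190×4/10 = 76, 190×1/10 = 19, 190×3/10 = 57.
cat           O        E   (O−E)²/E
left          8       38    23.6842
straight     86       76     1.3158
right        28       19     4.2632
U-turn       68       57     2.1228
Sum = 31.386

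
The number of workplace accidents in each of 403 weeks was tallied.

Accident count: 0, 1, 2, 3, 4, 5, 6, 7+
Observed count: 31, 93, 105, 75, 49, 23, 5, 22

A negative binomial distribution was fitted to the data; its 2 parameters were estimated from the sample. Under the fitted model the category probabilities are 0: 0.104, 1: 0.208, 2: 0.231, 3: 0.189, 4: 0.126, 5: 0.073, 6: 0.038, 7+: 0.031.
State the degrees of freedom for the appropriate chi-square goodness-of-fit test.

There are k = 8 categories and 2 parameters estimated from the data, so df = 8 − 1 − 2 = 5.

5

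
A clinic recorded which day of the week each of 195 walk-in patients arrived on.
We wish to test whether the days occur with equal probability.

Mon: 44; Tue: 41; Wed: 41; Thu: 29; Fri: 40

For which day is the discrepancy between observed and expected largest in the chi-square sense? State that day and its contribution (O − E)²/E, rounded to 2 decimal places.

Under H₀ each category has probability 1/5, so each expected count is 195/5 = 39.
cat         O        E   (O−E)²/E
Mon        44       39      0.641
Tue        41       39      0.103
Wed        41       39      0.103
Thu        29       39      2.564
Fri        40       39      0.026
The largest term is for Thu: 2.56.

Thu, 2.56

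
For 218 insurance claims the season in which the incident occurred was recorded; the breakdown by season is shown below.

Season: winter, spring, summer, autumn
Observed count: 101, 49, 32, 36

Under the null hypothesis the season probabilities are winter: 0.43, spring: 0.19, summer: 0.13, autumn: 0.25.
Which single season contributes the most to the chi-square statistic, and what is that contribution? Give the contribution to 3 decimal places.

Expected counts E_i = n·p_i: 218×0.43 = 93.74, 218×0.19 = 41.42, 218×0.13 = 28.34, 218×0.25 = 54.5.
cat         O        E   (O−E)²/E
winter    101    93.74     0.5623
spring     49    41.42     1.3872
summer     32    28.34     0.4727
autumn     36     54.5     6.2798
The largest term is for autumn: 6.280.

autumn, 6.280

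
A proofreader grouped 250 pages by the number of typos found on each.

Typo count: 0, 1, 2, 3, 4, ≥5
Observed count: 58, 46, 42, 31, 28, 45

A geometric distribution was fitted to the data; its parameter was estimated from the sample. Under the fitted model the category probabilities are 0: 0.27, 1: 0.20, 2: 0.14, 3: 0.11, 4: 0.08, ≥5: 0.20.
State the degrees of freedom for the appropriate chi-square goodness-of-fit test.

There are k = 6 categories and 1 parameter estimated from the data, so df = 6 − 1 − 1 = 4.

4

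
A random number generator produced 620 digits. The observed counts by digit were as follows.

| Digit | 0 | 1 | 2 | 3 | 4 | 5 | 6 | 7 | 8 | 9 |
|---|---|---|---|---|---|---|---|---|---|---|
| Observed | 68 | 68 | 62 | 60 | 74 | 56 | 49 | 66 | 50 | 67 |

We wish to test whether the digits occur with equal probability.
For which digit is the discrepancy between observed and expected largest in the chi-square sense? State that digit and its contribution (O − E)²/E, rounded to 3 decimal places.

Expected count for each of the 10 categories: 620/10 = 62.
0: (68 − 62)²/62 = 36/62 = 0.5806
1: (68 − 62)²/62 = 36/62 = 0.5806
2: (62 − 62)²/62 = 0/62 = 0.0000
3: (60 − 62)²/62 = 4/62 = 0.0645
4: (74 − 62)²/62 = 144/62 = 2.3226
5: (56 − 62)²/62 = 36/62 = 0.5806
6: (49 − 62)²/62 = 169/62 = 2.7258
7: (66 − 62)²/62 = 16/62 = 0.2581
8: (50 − 62)²/62 = 144/62 = 2.3226
9: (67 − 62)²/62 = 25/62 = 0.4032
The largest term is for 6: 2.726.

6, 2.726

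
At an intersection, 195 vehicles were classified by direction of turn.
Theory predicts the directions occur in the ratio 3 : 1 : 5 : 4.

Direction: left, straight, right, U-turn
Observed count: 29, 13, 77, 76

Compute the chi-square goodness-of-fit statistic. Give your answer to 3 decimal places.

10.276

Ratio total = 13. Expected counts: 195×3/13 = 45, 195×1/13 = 15, 195×5/13 = 75, 195×4/13 = 60.
left: (29 − 45)²/45 = 256/45 = 5.6889
straight: (13 − 15)²/15 = 4/15 = 0.2667
right: (77 − 75)²/75 = 4/75 = 0.0533
U-turn: (76 − 60)²/60 = 256/60 = 4.2667
Sum = 10.276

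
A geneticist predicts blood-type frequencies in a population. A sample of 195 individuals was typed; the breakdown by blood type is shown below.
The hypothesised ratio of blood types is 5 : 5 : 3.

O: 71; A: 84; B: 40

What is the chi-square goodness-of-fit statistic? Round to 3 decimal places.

Ratio total = 13. Expected counts: 195×5/13 = 75, 195×5/13 = 75, 195×3/13 = 45.
O: (71 − 75)²/75 = 16/75 = 0.2133
A: (84 − 75)²/75 = 81/75 = 1.0800
B: (40 − 45)²/45 = 25/45 = 0.5556
Sum = 1.849

1.849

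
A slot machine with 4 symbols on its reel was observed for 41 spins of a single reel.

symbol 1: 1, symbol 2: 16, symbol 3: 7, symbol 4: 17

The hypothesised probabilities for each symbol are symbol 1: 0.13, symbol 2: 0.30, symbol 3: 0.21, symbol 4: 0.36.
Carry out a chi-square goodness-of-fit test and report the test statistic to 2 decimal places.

5.27

Expected counts E_i = n·p_i: 41×0.13 = 5.33, 41×0.30 = 12.3, 41×0.21 = 8.61, 41×0.36 = 14.76.
symbol 1: (1 − 5.33)²/5.33 = 18.7489/5.33 = 3.518
symbol 2: (16 − 12.3)²/12.3 = 13.69/12.3 = 1.113
symbol 3: (7 − 8.61)²/8.61 = 2.5921/8.61 = 0.301
symbol 4: (17 − 14.76)²/14.76 = 5.0176/14.76 = 0.340
Sum = 5.27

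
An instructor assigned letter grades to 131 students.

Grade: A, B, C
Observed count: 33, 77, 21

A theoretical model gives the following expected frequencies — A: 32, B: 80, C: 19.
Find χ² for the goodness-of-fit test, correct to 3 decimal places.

A: (33 − 32)²/32 = 1/32 = 0.0313
B: (77 − 80)²/80 = 9/80 = 0.1125
C: (21 − 19)²/19 = 4/19 = 0.2105
Sum = 0.354

0.354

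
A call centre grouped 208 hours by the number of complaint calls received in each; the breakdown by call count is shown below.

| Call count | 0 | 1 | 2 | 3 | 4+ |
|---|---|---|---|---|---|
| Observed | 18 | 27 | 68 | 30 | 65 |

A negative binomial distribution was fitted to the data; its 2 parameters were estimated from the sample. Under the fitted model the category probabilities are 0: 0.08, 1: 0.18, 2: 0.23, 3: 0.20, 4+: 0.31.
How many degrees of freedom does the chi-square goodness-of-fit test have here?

2

There are k = 5 categories and 2 parameters estimated from the data, so df = 5 − 1 − 2 = 2.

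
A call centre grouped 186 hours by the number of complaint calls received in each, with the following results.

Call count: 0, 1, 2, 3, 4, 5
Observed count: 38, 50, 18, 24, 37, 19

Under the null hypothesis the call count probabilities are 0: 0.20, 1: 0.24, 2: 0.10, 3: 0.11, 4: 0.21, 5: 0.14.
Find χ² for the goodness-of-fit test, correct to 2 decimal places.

Expected counts E_i = n·p_i: 186×0.20 = 37.2, 186×0.24 = 44.64, 186×0.10 = 18.6, 186×0.11 = 20.46, 186×0.21 = 39.06, 186×0.14 = 26.04.
0: (38 − 37.2)²/37.2 = 0.64/37.2 = 0.017
1: (50 − 44.64)²/44.64 = 28.7296/44.64 = 0.644
2: (18 − 18.6)²/18.6 = 0.36/18.6 = 0.019
3: (24 − 20.46)²/20.46 = 12.5316/20.46 = 0.612
4: (37 − 39.06)²/39.06 = 4.2436/39.06 = 0.109
5: (19 − 26.04)²/26.04 = 49.5616/26.04 = 1.903
Sum = 3.30

3.30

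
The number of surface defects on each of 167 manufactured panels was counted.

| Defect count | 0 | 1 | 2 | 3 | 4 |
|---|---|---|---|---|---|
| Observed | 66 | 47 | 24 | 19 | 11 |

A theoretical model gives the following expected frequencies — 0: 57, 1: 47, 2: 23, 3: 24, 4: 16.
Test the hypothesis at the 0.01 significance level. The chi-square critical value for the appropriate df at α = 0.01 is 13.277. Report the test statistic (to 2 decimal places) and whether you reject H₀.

cat         O        E   (O−E)²/E
0          66       57      1.421
1          47       47      0.000
2          24       23      0.043
3          19       24      1.042
4          11       16      1.563
Sum = 4.07
df = 4. Since 4.07 < 13.277, we do not reject H₀.

4.07; do not reject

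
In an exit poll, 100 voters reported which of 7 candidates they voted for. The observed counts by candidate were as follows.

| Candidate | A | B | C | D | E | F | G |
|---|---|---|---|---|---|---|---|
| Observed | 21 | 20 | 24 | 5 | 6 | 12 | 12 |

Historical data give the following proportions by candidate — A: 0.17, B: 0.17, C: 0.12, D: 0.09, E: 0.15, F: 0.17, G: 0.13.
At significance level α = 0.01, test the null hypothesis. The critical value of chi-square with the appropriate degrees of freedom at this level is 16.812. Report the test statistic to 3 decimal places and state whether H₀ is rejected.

22.196; reject

Expected counts E_i = n·p_i: 100×0.17 = 17, 100×0.17 = 17, 100×0.12 = 12, 100×0.09 = 9, 100×0.15 = 15, 100×0.17 = 17, 100×0.13 = 13.
A: (21 − 17)²/17 = 16/17 = 0.9412
B: (20 − 17)²/17 = 9/17 = 0.5294
C: (24 − 12)²/12 = 144/12 = 12.0000
D: (5 − 9)²/9 = 16/9 = 1.7778
E: (6 − 15)²/15 = 81/15 = 5.4000
F: (12 − 17)²/17 = 25/17 = 1.4706
G: (12 − 13)²/13 = 1/13 = 0.0769
Sum = 22.196
df = 6. Since 22.196 > 16.812, we reject H₀.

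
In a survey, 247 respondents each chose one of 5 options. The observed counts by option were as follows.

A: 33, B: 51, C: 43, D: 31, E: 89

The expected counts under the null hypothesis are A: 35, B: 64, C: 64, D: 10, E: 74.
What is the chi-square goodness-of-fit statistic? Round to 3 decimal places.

χ² = (33−35)²/35 + (51−64)²/64 + (43−64)²/64 + (31−10)²/10 + (89−74)²/74
   = 0.1143 + 2.6406 + 6.8906 + 44.1000 + 3.0405
Sum = 56.786

56.786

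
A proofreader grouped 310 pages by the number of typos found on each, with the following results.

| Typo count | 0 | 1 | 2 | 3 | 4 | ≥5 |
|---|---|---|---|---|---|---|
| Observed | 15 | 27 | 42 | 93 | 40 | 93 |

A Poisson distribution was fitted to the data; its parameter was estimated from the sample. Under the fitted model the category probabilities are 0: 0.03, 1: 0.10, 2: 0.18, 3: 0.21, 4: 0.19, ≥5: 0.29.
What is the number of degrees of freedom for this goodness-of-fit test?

There are k = 6 categories and 1 parameter estimated from the data, so df = 6 − 1 − 1 = 4.

4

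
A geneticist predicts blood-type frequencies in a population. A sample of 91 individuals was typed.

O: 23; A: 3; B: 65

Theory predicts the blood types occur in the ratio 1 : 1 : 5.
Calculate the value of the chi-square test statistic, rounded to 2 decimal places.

Ratio total = 7. Expected counts: 91×1/7 = 13, 91×1/7 = 13, 91×5/7 = 65.
O: (23 − 13)²/13 = 100/13 = 7.692
A: (3 − 13)²/13 = 100/13 = 7.692
B: (65 − 65)²/65 = 0/65 = 0.000
Sum = 15.38

15.38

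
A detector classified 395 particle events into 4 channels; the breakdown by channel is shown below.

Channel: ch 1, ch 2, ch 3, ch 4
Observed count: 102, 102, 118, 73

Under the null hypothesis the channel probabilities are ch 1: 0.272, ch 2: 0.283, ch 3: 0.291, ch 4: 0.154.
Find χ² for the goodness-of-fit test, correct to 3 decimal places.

Expected counts E_i = n·p_i: 395×0.272 = 107.44, 395×0.283 = 111.785, 395×0.291 = 114.945, 395×0.154 = 60.83.
χ² = (102−107.44)²/107.44 + (102−111.785)²/111.785 + (118−114.945)²/114.945 + (73−60.83)²/60.83
   = 0.2754 + 0.8565 + 0.0812 + 2.4348
Sum = 3.648

3.648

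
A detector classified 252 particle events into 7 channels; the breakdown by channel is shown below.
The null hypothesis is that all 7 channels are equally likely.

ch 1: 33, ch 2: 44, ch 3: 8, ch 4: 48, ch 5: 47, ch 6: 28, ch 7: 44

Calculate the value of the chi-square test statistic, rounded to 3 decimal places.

34.722

Expected count for each of the 7 categories: 252/7 = 36.
cat         O        E   (O−E)²/E
ch 1       33       36     0.2500
ch 2       44       36     1.7778
ch 3        8       36    21.7778
ch 4       48       36     4.0000
ch 5       47       36     3.3611
ch 6       28       36     1.7778
ch 7       44       36     1.7778
Sum = 34.722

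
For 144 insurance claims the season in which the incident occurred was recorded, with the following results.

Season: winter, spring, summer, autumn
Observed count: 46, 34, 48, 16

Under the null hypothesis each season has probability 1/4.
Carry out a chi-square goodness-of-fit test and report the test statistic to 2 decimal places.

Expected count for each of the 4 categories: 144/4 = 36.
winter: (46 − 36)²/36 = 100/36 = 2.778
spring: (34 − 36)²/36 = 4/36 = 0.111
summer: (48 − 36)²/36 = 144/36 = 4.000
autumn: (16 − 36)²/36 = 400/36 = 11.111
Sum = 18.00

18.00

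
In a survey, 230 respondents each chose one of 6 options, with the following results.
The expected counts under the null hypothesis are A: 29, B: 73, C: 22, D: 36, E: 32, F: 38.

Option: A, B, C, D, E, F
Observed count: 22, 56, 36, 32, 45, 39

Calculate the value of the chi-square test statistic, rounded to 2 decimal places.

A: (22 − 29)²/29 = 49/29 = 1.690
B: (56 − 73)²/73 = 289/73 = 3.959
C: (36 − 22)²/22 = 196/22 = 8.909
D: (32 − 36)²/36 = 16/36 = 0.444
E: (45 − 32)²/32 = 169/32 = 5.281
F: (39 − 38)²/38 = 1/38 = 0.026
Sum = 20.31

20.31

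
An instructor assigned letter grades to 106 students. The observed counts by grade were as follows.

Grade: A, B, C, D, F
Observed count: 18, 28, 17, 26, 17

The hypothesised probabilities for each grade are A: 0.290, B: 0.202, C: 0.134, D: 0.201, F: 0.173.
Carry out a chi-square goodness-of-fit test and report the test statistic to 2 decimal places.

8.99

Expected counts E_i = n·p_i: 106×0.290 = 30.74, 106×0.202 = 21.412, 106×0.134 = 14.204, 106×0.201 = 21.306, 106×0.173 = 18.338.
cat         O        E   (O−E)²/E
A          18    30.74      5.280
B          28   21.412      2.027
C          17   14.204      0.550
D          26   21.306      1.034
F          17   18.338      0.098
Sum = 8.99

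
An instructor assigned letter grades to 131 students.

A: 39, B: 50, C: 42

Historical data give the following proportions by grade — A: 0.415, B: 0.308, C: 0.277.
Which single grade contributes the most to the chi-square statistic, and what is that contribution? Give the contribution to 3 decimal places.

A, 4.343

Expected counts E_i = n·p_i: 131×0.415 = 54.365, 131×0.308 = 40.348, 131×0.277 = 36.287.
A: (39 − 54.365)²/54.365 = 236.083225/54.365 = 4.3426
B: (50 − 40.348)²/40.348 = 93.161104/40.348 = 2.3089
C: (42 − 36.287)²/36.287 = 32.638369/36.287 = 0.8995
The largest term is for A: 4.343.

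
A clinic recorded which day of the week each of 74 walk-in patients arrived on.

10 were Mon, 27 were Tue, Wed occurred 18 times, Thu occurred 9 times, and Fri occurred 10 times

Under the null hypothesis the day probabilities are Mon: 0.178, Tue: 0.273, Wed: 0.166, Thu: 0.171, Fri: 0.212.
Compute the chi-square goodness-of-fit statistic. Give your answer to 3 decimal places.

8.829

Expected counts E_i = n·p_i: 74×0.178 = 13.172, 74×0.273 = 20.202, 74×0.166 = 12.284, 74×0.171 = 12.654, 74×0.212 = 15.688.
cat         O        E   (O−E)²/E
Mon        10   13.172     0.7639
Tue        27   20.202     2.2875
Wed        18   12.284     2.6598
Thu         9   12.654     1.0551
Fri        10   15.688     2.0623
Sum = 8.829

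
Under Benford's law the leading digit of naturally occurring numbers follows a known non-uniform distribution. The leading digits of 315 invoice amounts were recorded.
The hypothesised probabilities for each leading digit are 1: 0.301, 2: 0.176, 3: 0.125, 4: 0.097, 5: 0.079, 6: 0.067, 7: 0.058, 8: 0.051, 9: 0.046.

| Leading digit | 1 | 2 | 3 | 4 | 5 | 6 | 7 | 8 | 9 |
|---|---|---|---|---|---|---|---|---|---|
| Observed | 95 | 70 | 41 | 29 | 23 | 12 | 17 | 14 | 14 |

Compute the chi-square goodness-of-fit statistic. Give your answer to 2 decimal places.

Expected counts E_i = n·p_i: 315×0.301 = 94.815, 315×0.176 = 55.44, 315×0.125 = 39.375, 315×0.097 = 30.555, 315×0.079 = 24.885, 315×0.067 = 21.105, 315×0.058 = 18.27, 315×0.051 = 16.065, 315×0.046 = 14.49.
cat         O        E   (O−E)²/E
1          95   94.815      0.000
2          70    55.44      3.824
3          41   39.375      0.067
4          29   30.555      0.079
5          23   24.885      0.143
6          12   21.105      3.928
7          17    18.27      0.088
8          14   16.065      0.265
9          14    14.49      0.017
Sum = 8.41

8.41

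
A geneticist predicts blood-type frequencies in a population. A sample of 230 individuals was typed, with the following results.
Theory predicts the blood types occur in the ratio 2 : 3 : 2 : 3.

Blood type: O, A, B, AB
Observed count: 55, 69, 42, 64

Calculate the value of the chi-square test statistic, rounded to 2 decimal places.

Ratio total = 10. Expected counts: 230×2/10 = 46, 230×3/10 = 69, 230×2/10 = 46, 230×3/10 = 69.
O: (55 − 46)²/46 = 81/46 = 1.761
A: (69 − 69)²/69 = 0/69 = 0.000
B: (42 − 46)²/46 = 16/46 = 0.348
AB: (64 − 69)²/69 = 25/69 = 0.362
Sum = 2.47

2.47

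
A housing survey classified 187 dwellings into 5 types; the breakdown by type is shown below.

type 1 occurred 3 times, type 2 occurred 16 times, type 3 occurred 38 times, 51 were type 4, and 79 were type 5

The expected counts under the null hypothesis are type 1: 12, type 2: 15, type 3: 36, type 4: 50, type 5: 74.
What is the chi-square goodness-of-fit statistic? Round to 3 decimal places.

7.286

χ² = (3−12)²/12 + (16−15)²/15 + (38−36)²/36 + (51−50)²/50 + (79−74)²/74
   = 6.7500 + 0.0667 + 0.1111 + 0.0200 + 0.3378
Sum = 7.286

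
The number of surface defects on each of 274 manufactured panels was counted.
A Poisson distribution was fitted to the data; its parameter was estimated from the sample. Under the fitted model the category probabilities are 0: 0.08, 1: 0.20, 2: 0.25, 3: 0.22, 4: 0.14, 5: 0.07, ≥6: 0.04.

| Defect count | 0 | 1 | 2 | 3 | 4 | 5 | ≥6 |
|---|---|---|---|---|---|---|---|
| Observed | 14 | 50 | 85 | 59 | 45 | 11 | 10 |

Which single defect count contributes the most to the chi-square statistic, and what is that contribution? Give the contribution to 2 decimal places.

Expected counts E_i = n·p_i: 274×0.08 = 21.92, 274×0.20 = 54.8, 274×0.25 = 68.5, 274×0.22 = 60.28, 274×0.14 = 38.36, 274×0.07 = 19.18, 274×0.04 = 10.96.
cat         O        E   (O−E)²/E
0          14    21.92      2.862
1          50     54.8      0.420
2          85     68.5      3.974
3          59    60.28      0.027
4          45    38.36      1.149
5          11    19.18      3.489
≥6         10    10.96      0.084
The largest term is for 2: 3.97.

2, 3.97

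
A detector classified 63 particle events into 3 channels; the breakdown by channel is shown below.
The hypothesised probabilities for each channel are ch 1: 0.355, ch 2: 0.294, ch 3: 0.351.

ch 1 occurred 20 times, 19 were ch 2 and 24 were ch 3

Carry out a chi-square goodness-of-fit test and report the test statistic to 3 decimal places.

Expected counts E_i = n·p_i: 63×0.355 = 22.365, 63×0.294 = 18.522, 63×0.351 = 22.113.
ch 1: (20 − 22.365)²/22.365 = 5.593225/22.365 = 0.2501
ch 2: (19 − 18.522)²/18.522 = 0.228484/18.522 = 0.0123
ch 3: (24 − 22.113)²/22.113 = 3.560769/22.113 = 0.1610
Sum = 0.423

0.423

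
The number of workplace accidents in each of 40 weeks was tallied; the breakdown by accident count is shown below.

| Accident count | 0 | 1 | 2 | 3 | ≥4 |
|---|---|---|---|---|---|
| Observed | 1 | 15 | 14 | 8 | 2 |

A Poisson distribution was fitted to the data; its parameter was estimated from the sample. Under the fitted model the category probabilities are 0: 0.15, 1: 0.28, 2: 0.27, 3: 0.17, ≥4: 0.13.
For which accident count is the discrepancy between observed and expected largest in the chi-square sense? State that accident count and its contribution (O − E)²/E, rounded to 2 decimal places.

Expected counts E_i = n·p_i: 40×0.15 = 6, 40×0.28 = 11.2, 40×0.27 = 10.8, 40×0.17 = 6.8, 40×0.13 = 5.2.
χ² = (1−6)²/6 + (15−11.2)²/11.2 + (14−10.8)²/10.8 + (8−6.8)²/6.8 + (2−5.2)²/5.2
   = 4.167 + 1.289 + 0.948 + 0.212 + 1.969
The largest term is for 0: 4.17.

0, 4.17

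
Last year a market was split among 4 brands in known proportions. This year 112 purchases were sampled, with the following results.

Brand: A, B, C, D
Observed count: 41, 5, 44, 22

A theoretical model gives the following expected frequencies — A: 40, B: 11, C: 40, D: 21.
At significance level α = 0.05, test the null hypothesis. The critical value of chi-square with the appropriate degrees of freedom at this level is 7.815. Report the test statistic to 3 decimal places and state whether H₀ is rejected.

cat         O        E   (O−E)²/E
A          41       40     0.0250
B           5       11     3.2727
C          44       40     0.4000
D          22       21     0.0476
Sum = 3.745
df = 3. Since 3.745 < 7.815, we do not reject H₀.

3.745; do not reject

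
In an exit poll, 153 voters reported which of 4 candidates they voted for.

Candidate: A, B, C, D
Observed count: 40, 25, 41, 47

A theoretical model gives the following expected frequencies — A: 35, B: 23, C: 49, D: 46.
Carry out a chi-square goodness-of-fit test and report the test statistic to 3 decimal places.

2.216

cat         O        E   (O−E)²/E
A          40       35     0.7143
B          25       23     0.1739
C          41       49     1.3061
D          47       46     0.0217
Sum = 2.216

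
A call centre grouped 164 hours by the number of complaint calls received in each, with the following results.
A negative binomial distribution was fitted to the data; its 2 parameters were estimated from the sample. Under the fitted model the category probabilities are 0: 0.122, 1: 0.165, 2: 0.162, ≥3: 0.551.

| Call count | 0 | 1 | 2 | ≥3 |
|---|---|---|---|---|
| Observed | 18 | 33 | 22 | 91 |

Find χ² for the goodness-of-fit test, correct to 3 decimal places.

Expected counts E_i = n·p_i: 164×0.122 = 20.008, 164×0.165 = 27.06, 164×0.162 = 26.568, 164×0.551 = 90.364.
0: (18 − 20.008)²/20.008 = 4.032064/20.008 = 0.2015
1: (33 − 27.06)²/27.06 = 35.2836/27.06 = 1.3039
2: (22 − 26.568)²/26.568 = 20.866624/26.568 = 0.7854
≥3: (91 − 90.364)²/90.364 = 0.404496/90.364 = 0.0045
Sum = 2.295

2.295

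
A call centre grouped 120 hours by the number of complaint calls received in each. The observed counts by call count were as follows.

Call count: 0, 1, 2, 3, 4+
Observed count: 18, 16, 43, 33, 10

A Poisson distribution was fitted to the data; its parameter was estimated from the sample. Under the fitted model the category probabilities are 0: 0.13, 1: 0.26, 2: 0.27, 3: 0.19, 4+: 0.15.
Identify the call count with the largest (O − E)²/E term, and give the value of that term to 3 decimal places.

Expected counts E_i = n·p_i: 120×0.13 = 15.6, 120×0.26 = 31.2, 120×0.27 = 32.4, 120×0.19 = 22.8, 120×0.15 = 18.
0: (18 − 15.6)²/15.6 = 5.76/15.6 = 0.3692
1: (16 − 31.2)²/31.2 = 231.04/31.2 = 7.4051
2: (43 − 32.4)²/32.4 = 112.36/32.4 = 3.4679
3: (33 − 22.8)²/22.8 = 104.04/22.8 = 4.5632
4+: (10 − 18)²/18 = 64/18 = 3.5556
The largest term is for 1: 7.405.

1, 7.405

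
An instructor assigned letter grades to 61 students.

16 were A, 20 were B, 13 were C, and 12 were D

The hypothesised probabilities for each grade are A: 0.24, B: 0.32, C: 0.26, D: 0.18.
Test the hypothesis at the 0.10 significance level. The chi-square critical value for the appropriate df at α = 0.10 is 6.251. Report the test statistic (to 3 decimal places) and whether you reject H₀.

Expected counts E_i = n·p_i: 61×0.24 = 14.64, 61×0.32 = 19.52, 61×0.26 = 15.86, 61×0.18 = 10.98.
cat         O        E   (O−E)²/E
A          16    14.64     0.1263
B          20    19.52     0.0118
C          13    15.86     0.5157
D          12    10.98     0.0948
Sum = 0.749
df = 3. Since 0.749 < 6.251, we do not reject H₀.

0.749; do not reject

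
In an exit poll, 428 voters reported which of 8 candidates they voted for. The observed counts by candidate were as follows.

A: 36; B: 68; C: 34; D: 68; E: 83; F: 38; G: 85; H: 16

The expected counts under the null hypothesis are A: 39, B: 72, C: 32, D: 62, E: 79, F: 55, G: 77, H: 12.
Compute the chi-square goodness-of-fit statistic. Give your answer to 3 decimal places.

8.780

cat         O        E   (O−E)²/E
A          36       39     0.2308
B          68       72     0.2222
C          34       32     0.1250
D          68       62     0.5806
E          83       79     0.2025
F          38       55     5.2545
G          85       77     0.8312
H          16       12     1.3333
Sum = 8.780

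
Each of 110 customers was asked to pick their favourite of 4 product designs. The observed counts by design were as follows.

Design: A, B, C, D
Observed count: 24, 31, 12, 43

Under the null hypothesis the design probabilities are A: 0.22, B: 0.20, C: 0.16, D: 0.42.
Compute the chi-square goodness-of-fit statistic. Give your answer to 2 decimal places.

5.69

Expected counts E_i = n·p_i: 110×0.22 = 24.2, 110×0.20 = 22, 110×0.16 = 17.6, 110×0.42 = 46.2.
cat         O        E   (O−E)²/E
A          24     24.2      0.002
B          31       22      3.682
C          12     17.6      1.782
D          43     46.2      0.222
Sum = 5.69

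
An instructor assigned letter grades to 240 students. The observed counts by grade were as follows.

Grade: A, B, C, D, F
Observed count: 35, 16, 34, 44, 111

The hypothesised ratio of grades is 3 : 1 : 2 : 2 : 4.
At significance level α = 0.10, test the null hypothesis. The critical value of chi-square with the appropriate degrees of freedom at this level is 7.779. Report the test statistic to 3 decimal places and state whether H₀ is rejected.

Ratio total = 12. Expected counts: 240×3/12 = 60, 240×1/12 = 20, 240×2/12 = 40, 240×2/12 = 40, 240×4/12 = 80.
χ² = (35−60)²/60 + (16−20)²/20 + (34−40)²/40 + (44−40)²/40 + (111−80)²/80
   = 10.4167 + 0.8000 + 0.9000 + 0.4000 + 12.0125
Sum = 24.529
df = 4. Since 24.529 > 7.779, we reject H₀.

24.529; reject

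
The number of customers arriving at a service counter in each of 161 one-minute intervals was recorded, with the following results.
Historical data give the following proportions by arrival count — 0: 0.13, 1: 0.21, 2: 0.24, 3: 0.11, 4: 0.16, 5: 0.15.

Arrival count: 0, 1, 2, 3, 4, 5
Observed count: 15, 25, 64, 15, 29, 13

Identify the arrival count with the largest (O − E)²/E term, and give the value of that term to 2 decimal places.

Expected counts E_i = n·p_i: 161×0.13 = 20.93, 161×0.21 = 33.81, 161×0.24 = 38.64, 161×0.11 = 17.71, 161×0.16 = 25.76, 161×0.15 = 24.15.
cat         O        E   (O−E)²/E
0          15    20.93      1.680
1          25    33.81      2.296
2          64    38.64     16.644
3          15    17.71      0.415
4          29    25.76      0.408
5          13    24.15      5.148
The largest term is for 2: 16.64.

2, 16.64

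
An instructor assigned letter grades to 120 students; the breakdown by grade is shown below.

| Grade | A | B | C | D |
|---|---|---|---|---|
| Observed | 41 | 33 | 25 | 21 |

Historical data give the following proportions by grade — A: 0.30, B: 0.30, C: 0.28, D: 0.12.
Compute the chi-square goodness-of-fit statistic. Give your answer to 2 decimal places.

6.17

Expected counts E_i = n·p_i: 120×0.30 = 36, 120×0.30 = 36, 120×0.28 = 33.6, 120×0.12 = 14.4.
cat         O        E   (O−E)²/E
A          41       36      0.694
B          33       36      0.250
C          25     33.6      2.201
D          21     14.4      3.025
Sum = 6.17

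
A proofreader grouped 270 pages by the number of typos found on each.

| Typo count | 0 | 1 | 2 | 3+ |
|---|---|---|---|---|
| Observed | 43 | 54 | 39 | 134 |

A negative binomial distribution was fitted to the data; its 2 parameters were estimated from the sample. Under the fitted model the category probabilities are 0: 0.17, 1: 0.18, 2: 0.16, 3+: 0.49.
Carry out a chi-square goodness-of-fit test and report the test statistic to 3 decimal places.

Expected counts E_i = n·p_i: 270×0.17 = 45.9, 270×0.18 = 48.6, 270×0.16 = 43.2, 270×0.49 = 132.3.
χ² = (43−45.9)²/45.9 + (54−48.6)²/48.6 + (39−43.2)²/43.2 + (134−132.3)²/132.3
   = 0.1832 + 0.6000 + 0.4083 + 0.0218
Sum = 1.213

1.213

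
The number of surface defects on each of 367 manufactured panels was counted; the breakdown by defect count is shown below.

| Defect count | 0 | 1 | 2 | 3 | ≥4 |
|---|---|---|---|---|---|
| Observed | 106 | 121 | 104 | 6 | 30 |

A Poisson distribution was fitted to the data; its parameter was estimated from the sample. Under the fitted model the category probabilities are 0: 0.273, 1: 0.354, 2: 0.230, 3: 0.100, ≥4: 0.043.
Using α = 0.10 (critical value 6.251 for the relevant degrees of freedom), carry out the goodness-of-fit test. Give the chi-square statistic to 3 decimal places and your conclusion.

Expected counts E_i = n·p_i: 367×0.273 = 100.191, 367×0.354 = 129.918, 367×0.230 = 84.41, 367×0.100 = 36.7, 367×0.043 = 15.781.
0: (106 − 100.191)²/100.191 = 33.744481/100.191 = 0.3368
1: (121 − 129.918)²/129.918 = 79.530724/129.918 = 0.6122
2: (104 − 84.41)²/84.41 = 383.7681/84.41 = 4.5465
3: (6 − 36.7)²/36.7 = 942.49/36.7 = 25.6809
≥4: (30 − 15.781)²/15.781 = 202.179961/15.781 = 12.8116
Sum = 43.988
df = 3. Since 43.988 > 6.251, we reject H₀.

43.988; reject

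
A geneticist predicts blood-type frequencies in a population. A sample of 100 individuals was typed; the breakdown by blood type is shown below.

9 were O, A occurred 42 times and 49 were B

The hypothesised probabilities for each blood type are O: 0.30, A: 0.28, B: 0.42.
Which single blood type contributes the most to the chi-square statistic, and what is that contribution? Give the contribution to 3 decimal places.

O, 14.700

Expected counts E_i = n·p_i: 100×0.30 = 30, 100×0.28 = 28, 100×0.42 = 42.
χ² = (9−30)²/30 + (42−28)²/28 + (49−42)²/42
   = 14.7000 + 7.0000 + 1.1667
The largest term is for O: 14.700.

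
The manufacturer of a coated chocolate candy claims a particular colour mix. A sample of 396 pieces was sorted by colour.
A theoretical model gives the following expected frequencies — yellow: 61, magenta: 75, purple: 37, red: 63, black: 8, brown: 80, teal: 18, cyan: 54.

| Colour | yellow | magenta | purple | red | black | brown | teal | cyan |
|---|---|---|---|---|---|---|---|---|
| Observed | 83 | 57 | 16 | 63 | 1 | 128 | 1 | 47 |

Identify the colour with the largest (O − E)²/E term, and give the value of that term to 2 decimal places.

yellow: (83 − 61)²/61 = 484/61 = 7.934
magenta: (57 − 75)²/75 = 324/75 = 4.320
purple: (16 − 37)²/37 = 441/37 = 11.919
red: (63 − 63)²/63 = 0/63 = 0.000
black: (1 − 8)²/8 = 49/8 = 6.125
brown: (128 − 80)²/80 = 2304/80 = 28.800
teal: (1 − 18)²/18 = 289/18 = 16.056
cyan: (47 − 54)²/54 = 49/54 = 0.907
The largest term is for brown: 28.80.

brown, 28.80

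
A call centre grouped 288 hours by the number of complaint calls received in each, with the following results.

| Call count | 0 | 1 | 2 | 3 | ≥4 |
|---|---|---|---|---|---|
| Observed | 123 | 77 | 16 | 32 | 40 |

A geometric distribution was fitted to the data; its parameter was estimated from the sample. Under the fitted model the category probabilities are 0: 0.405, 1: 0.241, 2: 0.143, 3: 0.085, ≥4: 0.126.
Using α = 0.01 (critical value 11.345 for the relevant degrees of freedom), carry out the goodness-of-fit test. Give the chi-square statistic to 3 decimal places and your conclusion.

Expected counts E_i = n·p_i: 288×0.405 = 116.64, 288×0.241 = 69.408, 288×0.143 = 41.184, 288×0.085 = 24.48, 288×0.126 = 36.288.
χ² = (123−116.64)²/116.64 + (77−69.408)²/69.408 + (16−41.184)²/41.184 + (32−24.48)²/24.48 + (40−36.288)²/36.288
   = 0.3468 + 0.8304 + 15.4000 + 2.3101 + 0.3797
Sum = 19.267
df = 3. Since 19.267 > 11.345, we reject H₀.

19.267; reject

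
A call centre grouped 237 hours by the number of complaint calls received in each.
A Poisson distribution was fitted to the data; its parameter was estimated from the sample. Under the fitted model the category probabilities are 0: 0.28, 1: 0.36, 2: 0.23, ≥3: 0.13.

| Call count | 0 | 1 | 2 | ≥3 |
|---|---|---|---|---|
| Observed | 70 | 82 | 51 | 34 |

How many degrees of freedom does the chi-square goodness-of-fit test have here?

There are k = 4 categories and 1 parameter estimated from the data, so df = 4 − 1 − 1 = 2.

2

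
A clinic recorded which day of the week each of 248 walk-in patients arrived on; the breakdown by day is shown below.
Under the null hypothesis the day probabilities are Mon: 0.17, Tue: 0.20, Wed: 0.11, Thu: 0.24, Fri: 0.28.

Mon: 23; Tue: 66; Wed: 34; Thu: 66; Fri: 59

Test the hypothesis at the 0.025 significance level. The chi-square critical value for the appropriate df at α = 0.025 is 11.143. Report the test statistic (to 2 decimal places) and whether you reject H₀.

Expected counts E_i = n·p_i: 248×0.17 = 42.16, 248×0.20 = 49.6, 248×0.11 = 27.28, 248×0.24 = 59.52, 248×0.28 = 69.44.
cat         O        E   (O−E)²/E
Mon        23    42.16      8.707
Tue        66     49.6      5.423
Wed        34    27.28      1.655
Thu        66    59.52      0.705
Fri        59    69.44      1.570
Sum = 18.06
df = 4. Since 18.06 > 11.143, we reject H₀.

18.06; reject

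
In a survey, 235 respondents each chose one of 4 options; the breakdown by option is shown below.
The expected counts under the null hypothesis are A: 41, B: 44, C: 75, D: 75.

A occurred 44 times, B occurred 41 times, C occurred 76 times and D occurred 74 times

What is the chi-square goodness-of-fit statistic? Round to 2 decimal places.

cat         O        E   (O−E)²/E
A          44       41      0.220
B          41       44      0.205
C          76       75      0.013
D          74       75      0.013
Sum = 0.45

0.45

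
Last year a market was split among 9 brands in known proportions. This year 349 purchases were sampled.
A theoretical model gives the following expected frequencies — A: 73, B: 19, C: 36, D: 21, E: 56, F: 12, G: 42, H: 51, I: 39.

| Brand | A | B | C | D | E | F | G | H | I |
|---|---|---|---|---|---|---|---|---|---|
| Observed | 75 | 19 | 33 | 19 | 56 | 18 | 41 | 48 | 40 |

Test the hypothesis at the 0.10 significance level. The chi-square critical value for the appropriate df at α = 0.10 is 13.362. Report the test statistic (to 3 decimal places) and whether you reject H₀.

3.721; do not reject

χ² = (75−73)²/73 + (19−19)²/19 + (33−36)²/36 + (19−21)²/21 + (56−56)²/56 + (18−12)²/12 + (41−42)²/42 + (48−51)²/51 + (40−39)²/39
   = 0.0548 + 0.0000 + 0.2500 + 0.1905 + 0.0000 + 3.0000 + 0.0238 + 0.1765 + 0.0256
Sum = 3.721
df = 8. Since 3.721 < 13.362, we do not reject H₀.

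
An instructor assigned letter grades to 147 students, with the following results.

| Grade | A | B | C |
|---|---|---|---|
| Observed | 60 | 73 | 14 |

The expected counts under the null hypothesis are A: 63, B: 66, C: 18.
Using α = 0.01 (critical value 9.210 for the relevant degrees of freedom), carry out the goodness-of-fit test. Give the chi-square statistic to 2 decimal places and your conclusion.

1.77; do not reject

χ² = (60−63)²/63 + (73−66)²/66 + (14−18)²/18
   = 0.143 + 0.742 + 0.889
Sum = 1.77
df = 2. Since 1.77 < 9.210, we do not reject H₀.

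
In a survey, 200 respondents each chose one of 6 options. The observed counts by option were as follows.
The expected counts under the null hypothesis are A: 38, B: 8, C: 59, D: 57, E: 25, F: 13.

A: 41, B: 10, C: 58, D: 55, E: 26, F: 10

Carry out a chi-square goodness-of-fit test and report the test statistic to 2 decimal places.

A: (41 − 38)²/38 = 9/38 = 0.237
B: (10 − 8)²/8 = 4/8 = 0.500
C: (58 − 59)²/59 = 1/59 = 0.017
D: (55 − 57)²/57 = 4/57 = 0.070
E: (26 − 25)²/25 = 1/25 = 0.040
F: (10 − 13)²/13 = 9/13 = 0.692
Sum = 1.56

1.56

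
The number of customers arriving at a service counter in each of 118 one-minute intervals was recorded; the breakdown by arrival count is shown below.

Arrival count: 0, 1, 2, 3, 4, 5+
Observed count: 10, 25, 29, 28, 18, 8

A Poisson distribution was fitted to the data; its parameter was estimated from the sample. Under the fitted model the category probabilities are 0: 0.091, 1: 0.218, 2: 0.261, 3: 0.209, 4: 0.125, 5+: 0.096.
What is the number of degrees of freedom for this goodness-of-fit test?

4

There are k = 6 categories and 1 parameter estimated from the data, so df = 6 − 1 − 1 = 4.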